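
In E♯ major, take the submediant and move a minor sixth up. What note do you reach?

A#

The submediant of E# major is C##.
A minor sixth (8 semitones) above C## lands on the letter A, giving A#.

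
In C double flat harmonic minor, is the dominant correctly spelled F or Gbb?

Each scale degree takes a distinct letter name. Degree 5 of a scale on C must use the letter G.
Gbb and F are enharmonically the same pitch, but only Gbb uses the letter G, so it is the correct spelling here.

Gbb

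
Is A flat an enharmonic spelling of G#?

Yes

Ab = pitch class 8 and G# = pitch class 8 — the same pitch class, so they are enharmonic equivalents.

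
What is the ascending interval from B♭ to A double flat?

diminished seventh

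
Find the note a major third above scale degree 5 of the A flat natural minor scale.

Scale degree 5 of Ab natural minor is Eb.
A major third (4 semitones) above Eb lands on the letter G, giving G.

G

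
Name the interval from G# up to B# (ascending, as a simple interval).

The letter names run G→B, a span of 2 letter steps, so the interval is some kind of third.
G# to B# is 4 semitones. A major third is 4, so 4 makes it major.

major third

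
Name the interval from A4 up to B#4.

augmented second

Counting letters A–B gives a second.
A→B# = 3 semitones, 1 wider than the major second (2), so augmented.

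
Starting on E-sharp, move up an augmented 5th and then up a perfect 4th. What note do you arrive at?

An augmented fifth up from E# is B## (letter B, 8 semitones up).
A perfect fourth up from B## is E## (letter E, 5 semitones up).

E##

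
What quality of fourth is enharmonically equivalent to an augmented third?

perfect

An augmented third spans 5 semitones.
A fourth spanning 5 semitones is perfect (the perfect fourth is 5).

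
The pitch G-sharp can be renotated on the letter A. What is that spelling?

Ab

Plain A sits 1 semitone above G#, so on the letter A the same pitch needs a flat: Ab.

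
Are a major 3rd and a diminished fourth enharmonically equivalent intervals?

A major third spans 4 semitones; a diminished fourth spans 4.
They are enharmonically equivalent.

Yes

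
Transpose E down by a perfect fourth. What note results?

E down a perfect fourth is B, so the target letter is B.
From E, a perfect fourth is 5 semitones down: B.

B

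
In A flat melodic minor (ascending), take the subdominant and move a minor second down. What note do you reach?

C

The subdominant of Ab melodic minor (ascending) is Db.
A minor second (1 semitone) below Db lands on the letter C, giving C.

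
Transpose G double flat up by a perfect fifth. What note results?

G up a perfect fifth is D, so the target letter is D.
From Gbb, a perfect fifth is 7 semitones up: Dbb.

Dbb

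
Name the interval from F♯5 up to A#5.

Counting letters F–G–A gives a third.
F#→A# = 4 semitones, exactly the major third.

major third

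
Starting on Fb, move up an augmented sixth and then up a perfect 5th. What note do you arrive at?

An augmented sixth up from Fb is D (letter D, 10 semitones up).
A perfect fifth up from D is A (letter A, 7 semitones up).

A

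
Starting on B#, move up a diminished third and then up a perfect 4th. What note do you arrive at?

A diminished third up from B# is D (letter D, 2 semitones up).
A perfect fourth up from D is G (letter G, 5 semitones up).

G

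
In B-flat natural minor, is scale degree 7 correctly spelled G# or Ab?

Ab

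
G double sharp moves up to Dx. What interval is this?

Counting letters G–A–B–C–D gives a fifth.
G##→D## = 7 semitones, exactly the perfect fifth.

perfect fifth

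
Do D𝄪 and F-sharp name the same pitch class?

D## is pitch class 4; F# is pitch class 6.
The pitch classes differ (4 vs. 6), so they are not enharmonic equivalents.

No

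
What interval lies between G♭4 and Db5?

Counting letters G–A–B–C–D gives a fifth.
Gb→Db = 7 semitones, exactly the perfect fifth.

perfect fifth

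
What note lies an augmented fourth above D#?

G##

D up a perfect fourth is G, so the target letter is G.
From D#, an augmented fourth is 6 semitones up: G##.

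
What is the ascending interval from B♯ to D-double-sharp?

major third

Counting letters B–C–D gives a third.
B#→D## = 4 semitones, exactly the major third.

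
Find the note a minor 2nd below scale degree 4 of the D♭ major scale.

Scale degree 4 of Db major is Gb.
A minor second (1 semitone) below Gb lands on the letter F, giving F.

F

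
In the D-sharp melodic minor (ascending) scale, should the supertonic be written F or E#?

E#

Each scale degree takes a distinct letter name. Degree 2 of a scale on D must use the letter E.
E# and F are enharmonically the same pitch, but only E# uses the letter E, so it is the correct spelling here.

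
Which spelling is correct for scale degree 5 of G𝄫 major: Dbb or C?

Each scale degree takes a distinct letter name. Degree 5 of a scale on G must use the letter D.
Dbb and C are enharmonically the same pitch, but only Dbb uses the letter D, so it is the correct spelling here.

Dbb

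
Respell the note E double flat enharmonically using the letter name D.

D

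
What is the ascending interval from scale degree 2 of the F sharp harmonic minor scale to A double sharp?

augmented second

Scale degree 2 of F# harmonic minor is G#.
G# up to A##: letters G→A make it a second; 3 semitones makes it augmented.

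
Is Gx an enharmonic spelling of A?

G## = pitch class 9 and A = pitch class 9 — the same pitch class, so they are enharmonic equivalents.

Yes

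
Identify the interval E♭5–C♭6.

minor sixth

Counting letters E–F–G–A–B–C gives a sixth.
Eb→Cb = 8 semitones, 1 narrower than the major sixth (9), so minor.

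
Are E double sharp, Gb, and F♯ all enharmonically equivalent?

E## = pitch class 6 and Gb = pitch class 6 and F# = pitch class 6 — the same pitch class, so they are enharmonic equivalents.

Yes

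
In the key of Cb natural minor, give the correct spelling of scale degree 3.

The Cb natural minor scale runs Cb Db Ebb Fb Gb Abb Bbb.
Degree 3 is Ebb.

Ebb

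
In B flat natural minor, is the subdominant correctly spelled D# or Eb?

Each scale degree takes a distinct letter name. Degree 4 of a scale on B must use the letter E.
Eb and D# are enharmonically the same pitch, but only Eb uses the letter E, so it is the correct spelling here.

Eb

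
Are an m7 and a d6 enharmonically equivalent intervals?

No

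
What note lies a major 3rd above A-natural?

C#

A third above A lands on the letter C.
A major third spans 4 semitones, so A moves to pitch class 1. On the letter C that is C#.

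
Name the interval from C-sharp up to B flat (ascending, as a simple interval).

diminished seventh

The letter names run C→B, a span of 6 letter steps, so the interval is some kind of seventh.
C# to Bb is 9 semitones. A major seventh is 11, so 9 makes it diminished.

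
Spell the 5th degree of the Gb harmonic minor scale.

Db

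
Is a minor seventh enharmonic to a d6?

A minor seventh spans 10 semitones; a diminished sixth spans 7.
The spans differ, so they are not enharmonic equivalents.

No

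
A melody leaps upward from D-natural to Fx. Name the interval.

The letter names run D→F, a span of 2 letter steps, so the interval is some kind of third.
D to F## is 5 semitones. A major third is 4, so 5 makes it augmented.

augmented third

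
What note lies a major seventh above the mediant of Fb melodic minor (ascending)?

Gb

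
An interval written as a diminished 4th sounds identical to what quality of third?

A diminished fourth spans 4 semitones.
A third spanning 4 semitones is major (the major third is 4).

major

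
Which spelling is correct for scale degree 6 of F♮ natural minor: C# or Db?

Db

Each scale degree takes a distinct letter name. Degree 6 of a scale on F must use the letter D.
Db and C# are enharmonically the same pitch, but only Db uses the letter D, so it is the correct spelling here.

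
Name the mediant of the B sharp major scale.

The B# major scale runs B# C## D## E# F## G## A##.
Degree 3 is D##.

D##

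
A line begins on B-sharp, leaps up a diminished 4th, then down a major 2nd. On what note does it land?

A diminished fourth up from B# is E (letter E, 4 semitones up).
A major second down from E is D (letter D, 2 semitones down).

D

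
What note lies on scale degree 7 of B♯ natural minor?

The B# natural minor scale runs B# C## D# E# F## G# A#.
Degree 7 is A#.

A#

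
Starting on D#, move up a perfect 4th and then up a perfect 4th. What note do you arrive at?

C#

A perfect fourth up from D# is G# (letter G, 5 semitones up).
A perfect fourth up from G# is C# (letter C, 5 semitones up).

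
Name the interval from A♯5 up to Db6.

Counting letters A–B–C–D gives a fourth.
A#→Db = 3 semitones, 2 narrower than the perfect fourth (5), so doubly diminished.

doubly diminished fourth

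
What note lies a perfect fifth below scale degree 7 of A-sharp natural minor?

C#

Scale degree 7 of A# natural minor is G#.
A perfect fifth (7 semitones) below G# lands on the letter C, giving C#.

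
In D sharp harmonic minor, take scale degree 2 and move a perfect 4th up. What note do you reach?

A#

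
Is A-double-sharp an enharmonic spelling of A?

No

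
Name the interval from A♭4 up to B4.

Counting letters A–B gives a second.
Ab→B = 3 semitones, 1 wider than the major second (2), so augmented.

augmented second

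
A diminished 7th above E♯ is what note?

D

A seventh above E lands on the letter D.
A diminished seventh spans 9 semitones, so E# moves to pitch class 2. On the letter D that is D.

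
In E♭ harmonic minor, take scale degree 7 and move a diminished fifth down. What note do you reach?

Scale degree 7 of Eb harmonic minor is D.
A diminished fifth (6 semitones) below D lands on the letter G, giving G#.

G#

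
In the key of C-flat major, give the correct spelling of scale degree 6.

Ab

The Cb major scale runs Cb Db Eb Fb Gb Ab Bb.
Degree 6 is Ab.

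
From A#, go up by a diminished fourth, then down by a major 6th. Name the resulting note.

F

A diminished fourth up from A# is D (letter D, 4 semitones up).
A major sixth down from D is F (letter F, 9 semitones down).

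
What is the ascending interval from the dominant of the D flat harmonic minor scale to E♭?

perfect fifth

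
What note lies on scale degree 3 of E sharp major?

G##

Degree 3 takes the letter 2 steps above E, which is G.
In major, degree 3 sits 4 semitones above the tonic. E# + 4 semitones is pitch class 9, spelled on G as G##.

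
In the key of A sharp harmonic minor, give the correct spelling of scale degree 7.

G##

The A# harmonic minor scale runs A# B# C# D# E# F# G##.
Degree 7 is G##.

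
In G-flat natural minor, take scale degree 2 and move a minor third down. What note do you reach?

F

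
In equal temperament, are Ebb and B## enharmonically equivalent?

Ebb is pitch class 2; B## is pitch class 1.
The pitch classes differ (2 vs. 1), so they are not enharmonic equivalents.

No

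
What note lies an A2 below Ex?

D#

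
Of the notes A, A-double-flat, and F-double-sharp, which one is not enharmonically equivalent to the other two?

A

In 12-tone equal temperament, enharmonic equivalents share a pitch class. A is pitch class 9; Abb is pitch class 7; F## is pitch class 7.
Abb and F## share pitch class 7, while A is pitch class 9.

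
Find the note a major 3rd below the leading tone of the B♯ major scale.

The leading tone of B# major is A##.
A major third (4 semitones) below A## lands on the letter F, giving F##.

F##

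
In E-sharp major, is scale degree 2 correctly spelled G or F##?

Each scale degree takes a distinct letter name. Degree 2 of a scale on E must use the letter F.
F## and G are enharmonically the same pitch, but only F## uses the letter F, so it is the correct spelling here.

F##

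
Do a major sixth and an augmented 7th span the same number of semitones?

A major sixth spans 9 semitones; an augmented seventh spans 12.
The spans differ, so they are not enharmonic equivalents.

No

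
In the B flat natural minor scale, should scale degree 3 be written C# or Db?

Each scale degree takes a distinct letter name. Degree 3 of a scale on B must use the letter D.
Db and C# are enharmonically the same pitch, but only Db uses the letter D, so it is the correct spelling here.

Db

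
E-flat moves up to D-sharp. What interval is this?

augmented seventh

The letter names run E→D, a span of 6 letter steps, so the interval is some kind of seventh.
Eb to D# is 12 semitones. A major seventh is 11, so 12 makes it augmented.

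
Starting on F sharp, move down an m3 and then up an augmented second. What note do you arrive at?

E##

A minor third down from F# is D# (letter D, 3 semitones down).
An augmented second up from D# is E## (letter E, 3 semitones up).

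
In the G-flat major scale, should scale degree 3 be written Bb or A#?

Each scale degree takes a distinct letter name. Degree 3 of a scale on G must use the letter B.
Bb and A# are enharmonically the same pitch, but only Bb uses the letter B, so it is the correct spelling here.

Bb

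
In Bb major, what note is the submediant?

Degree 6 takes the letter 5 steps above B, which is G.
In major, degree 6 sits 9 semitones above the tonic. Bb + 9 semitones is pitch class 7, spelled on G as G.

G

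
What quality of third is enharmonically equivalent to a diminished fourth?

A diminished fourth spans 4 semitones.
A third spanning 4 semitones is major (the major third is 4).

major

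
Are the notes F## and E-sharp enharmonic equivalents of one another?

No

Two spellings are enharmonically equivalent only if they share a pitch class.
Here F## → 7, E# → 5; 5 ≠ 7, so they are not.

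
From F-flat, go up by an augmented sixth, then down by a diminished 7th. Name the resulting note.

E#

An augmented sixth up from Fb is D (letter D, 10 semitones up).
A diminished seventh down from D is E# (letter E, 9 semitones down).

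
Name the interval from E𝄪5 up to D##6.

Counting letters E–F–G–A–B–C–D gives a seventh.
E##→D## = 10 semitones, 1 narrower than the major seventh (11), so minor.

minor seventh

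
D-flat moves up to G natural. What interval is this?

The letter names run D→G, a span of 3 letter steps, so the interval is some kind of fourth.
Db to G is 6 semitones. A perfect fourth is 5, so 6 makes it augmented.

augmented fourth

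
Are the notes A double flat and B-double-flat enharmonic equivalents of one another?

Two spellings are enharmonically equivalent only if they share a pitch class.
Here Abb → 7, Bbb → 9; 7 ≠ 9, so they are not.

No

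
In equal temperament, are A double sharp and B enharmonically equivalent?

Yes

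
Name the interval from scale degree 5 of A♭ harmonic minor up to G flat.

minor third

Scale degree 5 of Ab harmonic minor is Eb.
Eb up to Gb: letters E→G make it a third; 3 semitones makes it minor.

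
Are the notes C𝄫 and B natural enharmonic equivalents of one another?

No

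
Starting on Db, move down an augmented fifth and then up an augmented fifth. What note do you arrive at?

An augmented fifth down from Db is Gbb (letter G, 8 semitones down).
An augmented fifth up from Gbb is Db (letter D, 8 semitones up).

Db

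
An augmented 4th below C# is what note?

C down a perfect fourth is G, so the target letter is G.
From C#, an augmented fourth is 6 semitones down: G.

G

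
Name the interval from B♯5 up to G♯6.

Counting letters B–C–D–E–F–G gives a sixth.
B#→G# = 8 semitones, 1 narrower than the major sixth (9), so minor.

minor sixth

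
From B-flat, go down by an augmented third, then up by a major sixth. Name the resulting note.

Ebb

An augmented third down from Bb is Gbb (letter G, 5 semitones down).
A major sixth up from Gbb is Ebb (letter E, 9 semitones up).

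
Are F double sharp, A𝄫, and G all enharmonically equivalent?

Yes

F## = pitch class 7 and Abb = pitch class 7 and G = pitch class 7 — the same pitch class, so they are enharmonic equivalents.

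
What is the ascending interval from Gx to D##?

perfect fifth

The letter names run G→D, a span of 4 letter steps, so the interval is some kind of fifth.
G## to D## is 7 semitones. A perfect fifth is 7, so 7 makes it perfect.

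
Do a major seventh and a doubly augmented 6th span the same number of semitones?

A major seventh spans 11 semitones; a doubly augmented sixth spans 11.
They are enharmonically equivalent.

Yes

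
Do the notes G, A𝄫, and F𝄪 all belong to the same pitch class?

Yes

G = pitch class 7 and Abb = pitch class 7 and F## = pitch class 7 — the same pitch class, so they are enharmonic equivalents.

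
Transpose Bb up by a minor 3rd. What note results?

A third above B lands on the letter D.
A minor third spans 3 semitones, so Bb moves to pitch class 1. On the letter D that is Db.

Db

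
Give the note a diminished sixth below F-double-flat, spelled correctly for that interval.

A sixth below F lands on the letter A.
A diminished sixth spans 7 semitones, so Fbb moves to pitch class 8. On the letter A that is Ab.

Ab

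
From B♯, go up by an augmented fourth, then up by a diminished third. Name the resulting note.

G#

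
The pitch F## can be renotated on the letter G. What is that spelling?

G

F## is pitch class 7. The letter G alone is pitch class 7.
Pitch class 7 on G needs no accidental: G.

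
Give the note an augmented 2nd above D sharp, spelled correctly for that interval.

D up a major second is E, so the target letter is E.
From D#, an augmented second is 3 semitones up: E##.

E##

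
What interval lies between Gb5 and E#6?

Counting letters G–A–B–C–D–E gives a sixth.
Gb→E# = 11 semitones, 2 wider than the major sixth (9), so doubly augmented.

doubly augmented sixth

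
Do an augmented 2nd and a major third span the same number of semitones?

No

An augmented second spans 3 semitones; a major third spans 4.
The spans differ, so they are not enharmonic equivalents.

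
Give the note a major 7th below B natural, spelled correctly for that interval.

C

B down a major seventh is C, so the target letter is C.
From B, a major seventh is 11 semitones down: C.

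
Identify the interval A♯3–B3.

minor second

Counting letters A–B gives a second.
A#→B = 1 semitone, 1 narrower than the major second (2), so minor.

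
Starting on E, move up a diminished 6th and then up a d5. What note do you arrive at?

Gbb

A diminished sixth up from E is Cb (letter C, 7 semitones up).
A diminished fifth up from Cb is Gbb (letter G, 6 semitones up).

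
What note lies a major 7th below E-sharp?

E down a major seventh is F, so the target letter is F.
From E#, a major seventh is 11 semitones down: F#.

F#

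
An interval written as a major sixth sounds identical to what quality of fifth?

doubly augmented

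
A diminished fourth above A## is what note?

A up a perfect fourth is D, so the target letter is D.
From A##, a diminished fourth is 4 semitones up: D#.

D#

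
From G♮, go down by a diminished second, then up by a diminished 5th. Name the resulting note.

C#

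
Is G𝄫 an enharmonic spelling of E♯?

Yes

Gbb = pitch class 5 and E# = pitch class 5 — the same pitch class, so they are enharmonic equivalents.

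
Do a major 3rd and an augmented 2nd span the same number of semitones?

No

A major third spans 4 semitones; an augmented second spans 3.
The spans differ, so they are not enharmonic equivalents.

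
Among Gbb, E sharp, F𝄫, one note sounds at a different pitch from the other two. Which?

Fbb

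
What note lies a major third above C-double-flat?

Ebb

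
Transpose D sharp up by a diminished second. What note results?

A second above D lands on the letter E.
A diminished second spans 0 semitones, so D# moves to pitch class 3. On the letter E that is Eb.

Eb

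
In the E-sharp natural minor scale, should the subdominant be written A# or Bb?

Each scale degree takes a distinct letter name. Degree 4 of a scale on E must use the letter A.
A# and Bb are enharmonically the same pitch, but only A# uses the letter A, so it is the correct spelling here.

A#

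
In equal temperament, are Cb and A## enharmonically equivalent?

Cb is pitch class 11; A## is pitch class 11.
All spellings map to pitch class 11, so they are enharmonically equivalent.

Yes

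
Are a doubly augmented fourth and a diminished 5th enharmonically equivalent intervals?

A doubly augmented fourth spans 7 semitones; a diminished fifth spans 6.
The spans differ, so they are not enharmonic equivalents.

No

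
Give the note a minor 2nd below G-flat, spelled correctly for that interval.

G down a major second is F, so the target letter is F.
From Gb, a minor second is 1 semitone down: F.

F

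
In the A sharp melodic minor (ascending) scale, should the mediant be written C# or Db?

Each scale degree takes a distinct letter name. Degree 3 of a scale on A must use the letter C.
C# and Db are enharmonically the same pitch, but only C# uses the letter C, so it is the correct spelling here.

C#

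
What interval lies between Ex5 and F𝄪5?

minor second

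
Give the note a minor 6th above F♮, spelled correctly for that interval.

Db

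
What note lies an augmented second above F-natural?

G#

F up a major second is G, so the target letter is G.
From F, an augmented second is 3 semitones up: G#.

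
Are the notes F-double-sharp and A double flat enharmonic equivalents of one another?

Yes

F## is pitch class 7; Abb is pitch class 7.
All spellings map to pitch class 7, so they are enharmonically equivalent.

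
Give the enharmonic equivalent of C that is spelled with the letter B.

Plain B sits 1 semitone below C, so on the letter B the same pitch needs a sharp: B#.

B#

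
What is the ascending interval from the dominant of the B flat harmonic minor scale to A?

major third

The dominant of Bb harmonic minor is F.
F up to A: letters F→A make it a third; 4 semitones makes it major.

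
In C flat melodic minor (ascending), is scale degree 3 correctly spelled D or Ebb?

Each scale degree takes a distinct letter name. Degree 3 of a scale on C must use the letter E.
Ebb and D are enharmonically the same pitch, but only Ebb uses the letter E, so it is the correct spelling here.

Ebb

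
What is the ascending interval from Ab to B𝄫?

minor second

Counting letters A–B gives a second.
Ab→Bbb = 1 semitone, 1 narrower than the major second (2), so minor.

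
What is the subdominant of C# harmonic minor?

The C# harmonic minor scale runs C# D# E F# G# A B#.
Degree 4 is F#.

F#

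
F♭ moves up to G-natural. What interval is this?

Counting letters F–G gives a second.
Fb→G = 3 semitones, 1 wider than the major second (2), so augmented.

augmented second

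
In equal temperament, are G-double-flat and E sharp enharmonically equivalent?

Gbb is pitch class 5; E# is pitch class 5.
All spellings map to pitch class 5, so they are enharmonically equivalent.

Yes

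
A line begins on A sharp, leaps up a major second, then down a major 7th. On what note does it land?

A major second up from A# is B# (letter B, 2 semitones up).
A major seventh down from B# is C# (letter C, 11 semitones down).

C#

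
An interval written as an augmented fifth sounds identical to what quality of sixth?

An augmented fifth spans 8 semitones.
A sixth spanning 8 semitones is minor (the major sixth is 9).

minor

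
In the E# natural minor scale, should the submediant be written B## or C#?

C#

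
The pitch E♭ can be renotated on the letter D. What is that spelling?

Plain D sits 1 semitone below Eb, so on the letter D the same pitch needs a sharp: D#.

D#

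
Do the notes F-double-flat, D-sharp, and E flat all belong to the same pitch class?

Yes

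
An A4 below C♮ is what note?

Gb

A fourth below C lands on the letter G.
An augmented fourth spans 6 semitones, so C moves to pitch class 6. On the letter G that is Gb.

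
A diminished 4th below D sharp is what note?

A##

D down a perfect fourth is A, so the target letter is A.
From D#, a diminished fourth is 4 semitones down: A##.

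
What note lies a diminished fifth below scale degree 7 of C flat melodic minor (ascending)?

Scale degree 7 of Cb melodic minor (ascending) is Bb.
A diminished fifth (6 semitones) below Bb lands on the letter E, giving E.

E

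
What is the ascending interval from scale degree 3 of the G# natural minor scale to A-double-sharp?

augmented seventh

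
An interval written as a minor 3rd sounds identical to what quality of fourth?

doubly diminished

A minor third spans 3 semitones.
A fourth spanning 3 semitones is doubly diminished (the perfect fourth is 5).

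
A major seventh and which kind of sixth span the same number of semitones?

doubly augmented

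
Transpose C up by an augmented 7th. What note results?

B#

C up a major seventh is B, so the target letter is B.
From C, an augmented seventh is 12 semitones up: B#.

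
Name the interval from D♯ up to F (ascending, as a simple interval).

diminished third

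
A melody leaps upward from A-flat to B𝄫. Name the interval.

minor second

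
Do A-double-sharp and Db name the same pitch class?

No

A## is pitch class 11; Db is pitch class 1.
The pitch classes differ (11 vs. 1), so they are not enharmonic equivalents.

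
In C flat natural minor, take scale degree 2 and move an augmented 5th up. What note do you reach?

Scale degree 2 of Cb natural minor is Db.
An augmented fifth (8 semitones) above Db lands on the letter A, giving A.

A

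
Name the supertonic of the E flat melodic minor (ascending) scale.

Degree 2 takes the letter 1 step above E, which is F.
In melodic minor (ascending), degree 2 sits 2 semitones above the tonic. Eb + 2 semitones is pitch class 5, spelled on F as F.

F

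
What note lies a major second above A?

B

A second above A lands on the letter B.
A major second spans 2 semitones, so A moves to pitch class 11. On the letter B that is B.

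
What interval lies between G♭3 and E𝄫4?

Counting letters G–A–B–C–D–E gives a sixth.
Gb→Ebb = 8 semitones, 1 narrower than the major sixth (9), so minor.

minor sixth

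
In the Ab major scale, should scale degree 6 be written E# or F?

F

Each scale degree takes a distinct letter name. Degree 6 of a scale on A must use the letter F.
F and E# are enharmonically the same pitch, but only F uses the letter F, so it is the correct spelling here.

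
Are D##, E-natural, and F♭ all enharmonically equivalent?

Yes

D## is pitch class 4; E is pitch class 4; Fb is pitch class 4.
All spellings map to pitch class 4, so they are enharmonically equivalent.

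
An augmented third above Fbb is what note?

F up a major third is A, so the target letter is A.
From Fbb, an augmented third is 5 semitones up: Ab.

Ab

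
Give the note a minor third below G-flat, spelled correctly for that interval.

Eb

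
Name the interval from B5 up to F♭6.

doubly diminished fifth

The letter names run B→F, a span of 4 letter steps, so the interval is some kind of fifth.
B to Fb is 5 semitones. A perfect fifth is 7, so 5 makes it doubly diminished.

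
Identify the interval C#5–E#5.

The letter names run C→E, a span of 2 letter steps, so the interval is some kind of third.
C# to E# is 4 semitones. A major third is 4, so 4 makes it major.

major third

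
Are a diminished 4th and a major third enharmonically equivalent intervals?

A diminished fourth spans 4 semitones; a major third spans 4.
They are enharmonically equivalent.

Yes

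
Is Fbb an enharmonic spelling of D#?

Yes

Fbb is pitch class 3; D# is pitch class 3.
All spellings map to pitch class 3, so they are enharmonically equivalent.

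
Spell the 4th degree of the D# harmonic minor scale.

Degree 4 takes the letter 3 steps above D, which is G.
In harmonic minor, degree 4 sits 5 semitones above the tonic. D# + 5 semitones is pitch class 8, spelled on G as G#.

G#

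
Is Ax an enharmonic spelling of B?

A## is pitch class 11; B is pitch class 11.
All spellings map to pitch class 11, so they are enharmonically equivalent.

Yes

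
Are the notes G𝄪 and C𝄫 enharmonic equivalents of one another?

G## is pitch class 9; Cbb is pitch class 10.
The pitch classes differ (9 vs. 10), so they are not enharmonic equivalents.

No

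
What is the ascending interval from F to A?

Counting letters F–G–A gives a third.
F→A = 4 semitones, exactly the major third.

major third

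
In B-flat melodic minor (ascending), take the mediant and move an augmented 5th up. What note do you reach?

A

The mediant of Bb melodic minor (ascending) is Db.
An augmented fifth (8 semitones) above Db lands on the letter A, giving A.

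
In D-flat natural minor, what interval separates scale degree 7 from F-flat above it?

Scale degree 7 of Db natural minor is Cb.
Cb up to Fb: letters C→F make it a fourth; 5 semitones makes it perfect.

perfect fourth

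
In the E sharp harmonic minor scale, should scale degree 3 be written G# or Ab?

G#

Each scale degree takes a distinct letter name. Degree 3 of a scale on E must use the letter G.
G# and Ab are enharmonically the same pitch, but only G# uses the letter G, so it is the correct spelling here.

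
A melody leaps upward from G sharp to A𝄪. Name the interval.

augmented second

The letter names run G→A, a span of 1 letter step, so the interval is some kind of second.
G# to A## is 3 semitones. A major second is 2, so 3 makes it augmented.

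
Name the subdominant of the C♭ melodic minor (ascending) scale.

Degree 4 takes the letter 3 steps above C, which is F.
In melodic minor (ascending), degree 4 sits 5 semitones above the tonic. Cb + 5 semitones is pitch class 4, spelled on F as Fb.

Fb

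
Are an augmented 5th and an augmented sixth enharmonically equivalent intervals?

No

An augmented fifth spans 8 semitones; an augmented sixth spans 10.
The spans differ, so they are not enharmonic equivalents.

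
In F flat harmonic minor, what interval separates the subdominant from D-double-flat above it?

minor third

The subdominant of Fb harmonic minor is Bbb.
Bbb up to Dbb: letters B→D make it a third; 3 semitones makes it minor.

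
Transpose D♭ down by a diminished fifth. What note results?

G

A fifth below D lands on the letter G.
A diminished fifth spans 6 semitones, so Db moves to pitch class 7. On the letter G that is G.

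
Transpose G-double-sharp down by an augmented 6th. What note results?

A sixth below G lands on the letter B.
An augmented sixth spans 10 semitones, so G## moves to pitch class 11. On the letter B that is B.

B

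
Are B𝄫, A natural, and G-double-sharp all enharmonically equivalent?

Bbb is pitch class 9; A is pitch class 9; G## is pitch class 9.
All spellings map to pitch class 9, so they are enharmonically equivalent.

Yes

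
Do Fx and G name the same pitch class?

F## = pitch class 7 and G = pitch class 7 — the same pitch class, so they are enharmonic equivalents.

Yes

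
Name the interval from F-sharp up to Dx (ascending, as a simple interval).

augmented sixth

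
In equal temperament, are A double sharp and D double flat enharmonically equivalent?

Two spellings are enharmonically equivalent only if they share a pitch class.
Here A## → 11, Dbb → 0; 0 ≠ 11, so they are not.

No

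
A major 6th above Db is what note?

Bb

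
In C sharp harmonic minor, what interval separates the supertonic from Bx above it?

augmented sixth

The supertonic of C# harmonic minor is D#.
D# up to B##: letters D→B make it a sixth; 10 semitones makes it augmented.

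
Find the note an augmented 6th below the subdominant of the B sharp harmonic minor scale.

G

The subdominant of B# harmonic minor is E#.
An augmented sixth (10 semitones) below E# lands on the letter G, giving G.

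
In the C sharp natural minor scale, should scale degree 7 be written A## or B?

B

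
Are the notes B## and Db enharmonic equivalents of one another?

Yes

B## = pitch class 1 and Db = pitch class 1 — the same pitch class, so they are enharmonic equivalents.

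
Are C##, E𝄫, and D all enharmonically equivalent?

C## is pitch class 2; Ebb is pitch class 2; D is pitch class 2.
All spellings map to pitch class 2, so they are enharmonically equivalent.

Yes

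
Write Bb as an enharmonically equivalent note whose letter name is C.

Bb is pitch class 10. The letter C alone is pitch class 0.
To reach pitch class 10 from C requires an offset of -2 semitones, i.e. double flat: Cbb.

Cbb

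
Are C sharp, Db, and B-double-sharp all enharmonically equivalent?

Yes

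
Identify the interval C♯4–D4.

Counting letters C–D gives a second.
C#→D = 1 semitone, 1 narrower than the major second (2), so minor.

minor second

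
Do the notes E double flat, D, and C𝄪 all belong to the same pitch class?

Yes

Ebb is pitch class 2; D is pitch class 2; C## is pitch class 2.
All spellings map to pitch class 2, so they are enharmonically equivalent.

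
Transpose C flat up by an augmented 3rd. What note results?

E

A third above C lands on the letter E.
An augmented third spans 5 semitones, so Cb moves to pitch class 4. On the letter E that is E.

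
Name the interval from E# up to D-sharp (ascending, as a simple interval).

minor seventh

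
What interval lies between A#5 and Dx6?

augmented fourth

The letter names run A→D, a span of 3 letter steps, so the interval is some kind of fourth.
A# to D## is 6 semitones. A perfect fourth is 5, so 6 makes it augmented.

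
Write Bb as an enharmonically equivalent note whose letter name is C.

Bb is pitch class 10. The letter C alone is pitch class 0.
To reach pitch class 10 from C requires an offset of -2 semitones, i.e. double flat: Cbb.

Cbb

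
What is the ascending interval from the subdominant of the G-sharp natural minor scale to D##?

The subdominant of G# natural minor is C#.
C# up to D##: letters C→D make it a second; 3 semitones makes it augmented.

augmented second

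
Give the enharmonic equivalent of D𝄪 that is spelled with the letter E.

D## is pitch class 4. The letter E alone is pitch class 4.
Pitch class 4 on E needs no accidental: E.

E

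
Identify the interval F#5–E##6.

augmented seventh

The letter names run F→E, a span of 6 letter steps, so the interval is some kind of seventh.
F# to E## is 12 semitones. A major seventh is 11, so 12 makes it augmented.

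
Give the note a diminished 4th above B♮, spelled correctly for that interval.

Eb

A fourth above B lands on the letter E.
A diminished fourth spans 4 semitones, so B moves to pitch class 3. On the letter E that is Eb.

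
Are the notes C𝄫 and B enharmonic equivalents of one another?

No

Cbb is pitch class 10; B is pitch class 11.
The pitch classes differ (10 vs. 11), so they are not enharmonic equivalents.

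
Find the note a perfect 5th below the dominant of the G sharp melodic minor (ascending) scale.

The dominant of G# melodic minor (ascending) is D#.
A perfect fifth (7 semitones) below D# lands on the letter G, giving G#.

G#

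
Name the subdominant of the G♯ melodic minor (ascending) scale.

C#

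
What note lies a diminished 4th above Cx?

C up a perfect fourth is F, so the target letter is F.
From C##, a diminished fourth is 4 semitones up: F#.

F#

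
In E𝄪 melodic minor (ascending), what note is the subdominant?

A##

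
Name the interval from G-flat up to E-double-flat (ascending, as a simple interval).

The letter names run G→E, a span of 5 letter steps, so the interval is some kind of sixth.
Gb to Ebb is 8 semitones. A major sixth is 9, so 8 makes it minor.

minor sixth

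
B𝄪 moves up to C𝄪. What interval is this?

Counting letters B–C gives a second.
B##→C## = 1 semitone, 1 narrower than the major second (2), so minor.

minor second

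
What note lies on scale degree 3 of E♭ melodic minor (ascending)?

Gb

Degree 3 takes the letter 2 steps above E, which is G.
In melodic minor (ascending), degree 3 sits 3 semitones above the tonic. Eb + 3 semitones is pitch class 6, spelled on G as Gb.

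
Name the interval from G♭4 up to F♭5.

The letter names run G→F, a span of 6 letter steps, so the interval is some kind of seventh.
Gb to Fb is 10 semitones. A major seventh is 11, so 10 makes it minor.

minor seventh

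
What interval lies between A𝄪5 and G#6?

Counting letters A–B–C–D–E–F–G gives a seventh.
A##→G# = 9 semitones, 2 narrower than the major seventh (11), so diminished.

diminished seventh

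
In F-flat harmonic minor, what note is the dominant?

Degree 5 takes the letter 4 steps above F, which is C.
In harmonic minor, degree 5 sits 7 semitones above the tonic. Fb + 7 semitones is pitch class 11, spelled on C as Cb.

Cb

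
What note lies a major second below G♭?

G down a major second is F, so the target letter is F.
From Gb, a major second is 2 semitones down: Fb.

Fb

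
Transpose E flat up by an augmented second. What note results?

F#

E up a major second is F#, so the target letter is F.
From Eb, an augmented second is 3 semitones up: F#.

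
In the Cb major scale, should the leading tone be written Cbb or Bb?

Bb

Each scale degree takes a distinct letter name. Degree 7 of a scale on C must use the letter B.
Bb and Cbb are enharmonically the same pitch, but only Bb uses the letter B, so it is the correct spelling here.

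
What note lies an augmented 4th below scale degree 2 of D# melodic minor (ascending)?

B

Scale degree 2 of D# melodic minor (ascending) is E#.
An augmented fourth (6 semitones) below E# lands on the letter B, giving B.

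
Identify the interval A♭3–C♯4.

augmented third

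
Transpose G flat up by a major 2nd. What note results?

Ab

A second above G lands on the letter A.
A major second spans 2 semitones, so Gb moves to pitch class 8. On the letter A that is Ab.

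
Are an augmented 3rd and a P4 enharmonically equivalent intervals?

Yes

An augmented third spans 5 semitones; a perfect fourth spans 5.
They are enharmonically equivalent.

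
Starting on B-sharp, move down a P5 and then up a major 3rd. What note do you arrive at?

A perfect fifth down from B# is E# (letter E, 7 semitones down).
A major third up from E# is G## (letter G, 4 semitones up).

G##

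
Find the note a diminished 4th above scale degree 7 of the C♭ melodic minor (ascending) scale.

Scale degree 7 of Cb melodic minor (ascending) is Bb.
A diminished fourth (4 semitones) above Bb lands on the letter E, giving Ebb.

Ebb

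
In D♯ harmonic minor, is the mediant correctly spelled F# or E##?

F#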